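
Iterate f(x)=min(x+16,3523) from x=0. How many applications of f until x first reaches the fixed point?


Step 1: x=0, cap=3523, increment=16
Step 2: x grows by 16 each step until capped at 3523; fixed point is x=3523
Step 3: iterations = ceil(3523/16) = 221

221


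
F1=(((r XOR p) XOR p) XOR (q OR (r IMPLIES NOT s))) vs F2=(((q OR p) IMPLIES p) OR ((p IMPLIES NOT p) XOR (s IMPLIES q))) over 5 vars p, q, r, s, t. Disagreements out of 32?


F1 = (((r XOR p) XOR p) XOR (q OR (r IMPLIES NOT s)))
F2 = (((q OR p) IMPLIES p) OR ((p IMPLIES NOT p) XOR (s IMPLIES q)))
Evaluate both on each of 32 rows (bits = p,q,r,s,t):
  row 0 [00000]: F1=1 F2=1 -> 0
  row 1 [00001]: F1=1 F2=1 -> 0
  row 2 [00010]: F1=1 F2=1 -> 0
  row 3 [00011]: F1=1 F2=1 -> 0
  row 4 [00100]: F1=0 F2=1 (differ) -> 1
  row 5 [00101]: F1=0 F2=1 (differ) -> 1
  row 6 [00110]: F1=1 F2=1 -> 0
  row 7 [00111]: F1=1 F2=1 -> 0
  row 8 [01000]: F1=1 F2=0 (differ) -> 1
  row 9 [01001]: F1=1 F2=0 (differ) -> 1
  row 10 [01010]: F1=1 F2=0 (differ) -> 1
  row 11 [01011]: F1=1 F2=0 (differ) -> 1
  row 12 [01100]: F1=0 F2=0 -> 0
  row 13 [01101]: F1=0 F2=0 -> 0
  row 14 [01110]: F1=0 F2=0 -> 0
  row 15 [01111]: F1=0 F2=0 -> 0
  row 16 [10000]: F1=1 F2=1 -> 0
  row 17 [10001]: F1=1 F2=1 -> 0
  row 18 [10010]: F1=1 F2=1 -> 0
  row 19 [10011]: F1=1 F2=1 -> 0
  row 20 [10100]: F1=0 F2=1 (differ) -> 1
  row 21 [10101]: F1=0 F2=1 (differ) -> 1
  row 22 [10110]: F1=1 F2=1 -> 0
  row 23 [10111]: F1=1 F2=1 -> 0
  row 24 [11000]: F1=1 F2=1 -> 0
  row 25 [11001]: F1=1 F2=1 -> 0
  row 26 [11010]: F1=1 F2=1 -> 0
  row 27 [11011]: F1=1 F2=1 -> 0
  row 28 [11100]: F1=0 F2=1 (differ) -> 1
  row 29 [11101]: F1=0 F2=1 (differ) -> 1
  row 30 [11110]: F1=0 F2=1 (differ) -> 1
  row 31 [11111]: F1=0 F2=1 (differ) -> 1
Full result column, 8 rows per line (p,q fixed per line; r,s,t runs 000..111 left to right):
  rows 0-7 [p,q=00]: 00001100  (ones: 2)
  rows 8-15 [p,q=01]: 11110000  (ones: 4)
  rows 16-23 [p,q=10]: 00001100  (ones: 2)
  rows 24-31 [p,q=11]: 00001111  (ones: 4)
Disagreements = 2+4+2+4 = 12

12


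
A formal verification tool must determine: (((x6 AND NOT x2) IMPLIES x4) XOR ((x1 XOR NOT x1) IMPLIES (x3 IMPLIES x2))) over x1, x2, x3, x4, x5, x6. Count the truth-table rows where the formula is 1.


Formula: (((x6 AND NOT x2) IMPLIES x4) XOR ((x1 XOR NOT x1) IMPLIES (x3 IMPLIES x2))) over 6 vars (64 rows)
Evaluate each row (x1, x2, x3, x4, x5, x6 as bits, MSB first):
  row 0 [000000]: (((0 AND NOT 0) IMPLIES 0) XOR ((0 XOR NOT 0) IMPLIES (0 IMPLIES 0))) -> 0
  row 1 [000001]: (((1 AND NOT 0) IMPLIES 0) XOR ((0 XOR NOT 0) IMPLIES (0 IMPLIES 0))) -> 1
  row 2 [000010]: (((0 AND NOT 0) IMPLIES 0) XOR ((0 XOR NOT 0) IMPLIES (0 IMPLIES 0))) -> 0
  row 3 [000011]: (((1 AND NOT 0) IMPLIES 0) XOR ((0 XOR NOT 0) IMPLIES (0 IMPLIES 0))) -> 1
  row 4 [000100]: (((0 AND NOT 0) IMPLIES 1) XOR ((0 XOR NOT 0) IMPLIES (0 IMPLIES 0))) -> 0
  (every remaining row is evaluated the same way; all 64 results are listed next)
Full result column, 8 rows per line (x1,x2,x3 fixed per line; x4,x5,x6 runs 000..111 left to right):
  rows 0-7 [x1,x2,x3=000]: 01010000  (ones: 2)
  rows 8-15 [x1,x2,x3=001]: 10101111  (ones: 6)
  rows 16-23 [x1,x2,x3=010]: 00000000  (ones: 0)
  rows 24-31 [x1,x2,x3=011]: 00000000  (ones: 0)
  rows 32-39 [x1,x2,x3=100]: 01010000  (ones: 2)
  rows 40-47 [x1,x2,x3=101]: 10101111  (ones: 6)
  rows 48-55 [x1,x2,x3=110]: 00000000  (ones: 0)
  rows 56-63 [x1,x2,x3=111]: 00000000  (ones: 0)
Count of 1-rows = 2+6+0+0+2+6+0+0 = 16

16


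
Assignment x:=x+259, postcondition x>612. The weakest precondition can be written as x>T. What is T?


Formula: wp(x:=E, P) = P[E/x] (substitute E for x in postcondition)
Step 1: Postcondition: x>612
Step 2: Substitute x+259 for x: x+259>612
Step 3: Solve for x: x > 612-259 = 353

353


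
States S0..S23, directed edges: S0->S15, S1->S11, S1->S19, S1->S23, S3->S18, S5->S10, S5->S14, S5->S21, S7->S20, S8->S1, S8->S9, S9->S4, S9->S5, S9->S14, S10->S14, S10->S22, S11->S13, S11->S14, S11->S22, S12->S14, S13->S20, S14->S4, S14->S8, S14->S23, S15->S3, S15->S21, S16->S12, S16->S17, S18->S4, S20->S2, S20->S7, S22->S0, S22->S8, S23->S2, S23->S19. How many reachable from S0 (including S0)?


BFS from S0:
  layer 0: {S0}
  layer 1: {S15}
  layer 2: {S3, S21}
  layer 3: {S18}
  layer 4: {S4}
Reachable set: {S0, S3, S4, S15, S18, S21}
Count = 6

6


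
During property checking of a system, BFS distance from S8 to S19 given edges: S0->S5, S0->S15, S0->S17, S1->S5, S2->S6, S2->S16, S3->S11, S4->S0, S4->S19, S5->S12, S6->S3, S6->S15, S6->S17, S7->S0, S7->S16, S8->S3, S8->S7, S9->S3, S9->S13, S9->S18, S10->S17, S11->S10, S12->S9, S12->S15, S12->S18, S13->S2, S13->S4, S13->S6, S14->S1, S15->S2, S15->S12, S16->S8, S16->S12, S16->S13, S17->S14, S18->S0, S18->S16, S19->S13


BFS layer-by-layer from S8:
  dist 0: {S8}
  dist 1: {S3, S7}
  dist 2: {S0, S11, S16}
  dist 3: {S5, S10, S12, S13, S15, S17}
  dist 4: {S2, S4, S6, S9, S14, S18}
  dist 5: {S1, S19}
  -> S19 reached at distance 5
Shortest path length = 5

5


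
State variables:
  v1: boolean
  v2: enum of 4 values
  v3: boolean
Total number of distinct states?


State space = product of domain sizes of all variables.
Domain sizes:
  v1 (boolean): 2
  v2 (enum of 4 values): 4
  v3 (boolean): 2
Product = 2 * 4 * 2 = 16

16


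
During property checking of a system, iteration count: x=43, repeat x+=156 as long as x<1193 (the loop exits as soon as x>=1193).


Step 1: x goes from 43 toward 1193 by 156; the body runs while x<1193, so iterations = ceil((bound-start)/step)
Step 2: Distance=1150
Step 3: ceil(1150/156)=8

8


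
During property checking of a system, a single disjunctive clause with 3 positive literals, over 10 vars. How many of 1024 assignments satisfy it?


Step 1: Total=2^10=1024
Step 2: Unsat when all 3 false: 2^7=128
Step 3: Sat=1024-128=896

896


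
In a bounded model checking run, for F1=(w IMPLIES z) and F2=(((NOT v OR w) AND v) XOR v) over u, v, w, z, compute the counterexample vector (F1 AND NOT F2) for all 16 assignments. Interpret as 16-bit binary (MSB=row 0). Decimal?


F1 = (w IMPLIES z)
F2 = (((NOT v OR w) AND v) XOR v)
Counterexample to F1=>F2 is where F1=1 and F2=0.
Evaluate each row (bits = u,v,w,z, MSB first):
  row 0 [0000]: F1=1 F2=0 -> F1&~F2 -> 1
  row 1 [0001]: F1=1 F2=0 -> F1&~F2 -> 1
  row 2 [0010]: F1=0 F2=0 -> F1&~F2 -> 0
  row 3 [0011]: F1=1 F2=0 -> F1&~F2 -> 1
  row 4 [0100]: F1=1 F2=1 -> F1&~F2 -> 0
  row 5 [0101]: F1=1 F2=1 -> F1&~F2 -> 0
  row 6 [0110]: F1=0 F2=0 -> F1&~F2 -> 0
  row 7 [0111]: F1=1 F2=0 -> F1&~F2 -> 1
  row 8 [1000]: F1=1 F2=0 -> F1&~F2 -> 1
  row 9 [1001]: F1=1 F2=0 -> F1&~F2 -> 1
  row 10 [1010]: F1=0 F2=0 -> F1&~F2 -> 0
  row 11 [1011]: F1=1 F2=0 -> F1&~F2 -> 1
  row 12 [1100]: F1=1 F2=1 -> F1&~F2 -> 0
  row 13 [1101]: F1=1 F2=1 -> F1&~F2 -> 0
  row 14 [1110]: F1=0 F2=0 -> F1&~F2 -> 0
  row 15 [1111]: F1=1 F2=0 -> F1&~F2 -> 1
Full result column, 4 rows per line (u,v fixed per line; w,z runs 00..11 left to right):
  rows 0-3 [u,v=00]: 1101  = hex D
  rows 4-7 [u,v=01]: 0001  = hex 1
  rows 8-11 [u,v=10]: 1101  = hex D
  rows 12-15 [u,v=11]: 0001  = hex 1
Counterexample vector (row 0 .. row 15) = 1101000111010001
Output column grouped in 4s = 1101 0001 1101 0001 = 0xD1D1
Convert to decimal digit by digit (value = value*16 + digit):
  D -> 13
  13*16 + 1 = 209
  209*16 + 13 (D) = 3357
  3357*16 + 1 = 53713
Decimal = 53713

53713


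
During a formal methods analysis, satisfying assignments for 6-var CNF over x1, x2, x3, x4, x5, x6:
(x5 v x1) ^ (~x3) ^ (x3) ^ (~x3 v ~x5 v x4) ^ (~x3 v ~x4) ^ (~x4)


CNF with 6 clauses over 6 vars (64 assignments).
An assignment satisfies CNF iff every clause has >=1 true literal.
Check each row (bits = x1,x2,x3,x4,x5,x6; clause T/F shown):
  row 0 [000000]: clauses=FTFTTT -> 0
  row 1 [000001]: clauses=FTFTTT -> 0
  row 2 [000010]: clauses=TTFTTT -> 0
  row 3 [000011]: clauses=TTFTTT -> 0
  row 4 [000100]: clauses=FTFTTF -> 0
  (every remaining row is evaluated the same way; all 64 results are listed next)
Full result column, 8 rows per line (x1,x2,x3 fixed per line; x4,x5,x6 runs 000..111 left to right):
  rows 0-7 [x1,x2,x3=000]: 00000000  (ones: 0)
  rows 8-15 [x1,x2,x3=001]: 00000000  (ones: 0)
  rows 16-23 [x1,x2,x3=010]: 00000000  (ones: 0)
  rows 24-31 [x1,x2,x3=011]: 00000000  (ones: 0)
  rows 32-39 [x1,x2,x3=100]: 00000000  (ones: 0)
  rows 40-47 [x1,x2,x3=101]: 00000000  (ones: 0)
  rows 48-55 [x1,x2,x3=110]: 00000000  (ones: 0)
  rows 56-63 [x1,x2,x3=111]: 00000000  (ones: 0)
Satisfying assignments = 0+0+0+0+0+0+0+0 = 0

0


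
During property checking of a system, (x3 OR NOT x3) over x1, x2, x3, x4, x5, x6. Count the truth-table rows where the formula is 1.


Formula: (x3 OR NOT x3) over 6 vars (64 rows)
Evaluate each row (x1, x2, x3, x4, x5, x6 as bits, MSB first):
  row 0 [000000]: (0 OR NOT 0) -> 1
  row 1 [000001]: (0 OR NOT 0) -> 1
  row 2 [000010]: (0 OR NOT 0) -> 1
  row 3 [000011]: (0 OR NOT 0) -> 1
  row 4 [000100]: (0 OR NOT 0) -> 1
  (every remaining row is evaluated the same way; all 64 results are listed next)
Full result column, 8 rows per line (x1,x2,x3 fixed per line; x4,x5,x6 runs 000..111 left to right):
  rows 0-7 [x1,x2,x3=000]: 11111111  (ones: 8)
  rows 8-15 [x1,x2,x3=001]: 11111111  (ones: 8)
  rows 16-23 [x1,x2,x3=010]: 11111111  (ones: 8)
  rows 24-31 [x1,x2,x3=011]: 11111111  (ones: 8)
  rows 32-39 [x1,x2,x3=100]: 11111111  (ones: 8)
  rows 40-47 [x1,x2,x3=101]: 11111111  (ones: 8)
  rows 48-55 [x1,x2,x3=110]: 11111111  (ones: 8)
  rows 56-63 [x1,x2,x3=111]: 11111111  (ones: 8)
Count of 1-rows = 8+8+8+8+8+8+8+8 = 64

64


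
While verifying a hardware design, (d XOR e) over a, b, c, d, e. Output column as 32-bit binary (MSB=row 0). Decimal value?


Formula: (d XOR e) over a, b, c, d, e (32 rows)
Evaluate each row (bits = a,b,c,d,e, MSB first):
  row 0 [00000]: (0 XOR 0) -> 0
  row 1 [00001]: (0 XOR 1) -> 1
  row 2 [00010]: (1 XOR 0) -> 1
  row 3 [00011]: (1 XOR 1) -> 0
  row 4 [00100]: (0 XOR 0) -> 0
  row 5 [00101]: (0 XOR 1) -> 1
  row 6 [00110]: (1 XOR 0) -> 1
  row 7 [00111]: (1 XOR 1) -> 0
  row 8 [01000]: (0 XOR 0) -> 0
  row 9 [01001]: (0 XOR 1) -> 1
  row 10 [01010]: (1 XOR 0) -> 1
  row 11 [01011]: (1 XOR 1) -> 0
  row 12 [01100]: (0 XOR 0) -> 0
  row 13 [01101]: (0 XOR 1) -> 1
  row 14 [01110]: (1 XOR 0) -> 1
  row 15 [01111]: (1 XOR 1) -> 0
  row 16 [10000]: (0 XOR 0) -> 0
  row 17 [10001]: (0 XOR 1) -> 1
  row 18 [10010]: (1 XOR 0) -> 1
  row 19 [10011]: (1 XOR 1) -> 0
  row 20 [10100]: (0 XOR 0) -> 0
  row 21 [10101]: (0 XOR 1) -> 1
  row 22 [10110]: (1 XOR 0) -> 1
  row 23 [10111]: (1 XOR 1) -> 0
  row 24 [11000]: (0 XOR 0) -> 0
  row 25 [11001]: (0 XOR 1) -> 1
  row 26 [11010]: (1 XOR 0) -> 1
  row 27 [11011]: (1 XOR 1) -> 0
  row 28 [11100]: (0 XOR 0) -> 0
  row 29 [11101]: (0 XOR 1) -> 1
  row 30 [11110]: (1 XOR 0) -> 1
  row 31 [11111]: (1 XOR 1) -> 0
Full result column, 4 rows per line (a,b,c fixed per line; d,e runs 00..11 left to right):
  rows 0-3 [a,b,c=000]: 0110  = hex 6
  rows 4-7 [a,b,c=001]: 0110  = hex 6
  rows 8-11 [a,b,c=010]: 0110  = hex 6
  rows 12-15 [a,b,c=011]: 0110  = hex 6
  rows 16-19 [a,b,c=100]: 0110  = hex 6
  rows 20-23 [a,b,c=101]: 0110  = hex 6
  rows 24-27 [a,b,c=110]: 0110  = hex 6
  rows 28-31 [a,b,c=111]: 0110  = hex 6
Output column (row 0 .. row 31) = 01100110011001100110011001100110
Output column grouped in 4s = 0110 0110 0110 0110 0110 0110 0110 0110 = 0x66666666
Convert to decimal digit by digit (value = value*16 + digit):
  6 -> 6
  6*16 + 6 = 102
  102*16 + 6 = 1638
  1638*16 + 6 = 26214
  26214*16 + 6 = 419430
  419430*16 + 6 = 6710886
  6710886*16 + 6 = 107374182
  107374182*16 + 6 = 1717986918
Decimal = 1717986918

1717986918


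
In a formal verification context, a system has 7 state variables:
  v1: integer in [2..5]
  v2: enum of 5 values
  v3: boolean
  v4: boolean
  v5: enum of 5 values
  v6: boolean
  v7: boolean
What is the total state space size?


State space = product of domain sizes of all variables.
Domain sizes:
  v1 (integer in [2..5]): 4
  v2 (enum of 5 values): 5
  v3 (boolean): 2
  v4 (boolean): 2
  v5 (enum of 5 values): 5
  v6 (boolean): 2
  v7 (boolean): 2
Product = 4 * 5 * 2 * 2 * 5 * 2 * 2 = 1600

1600


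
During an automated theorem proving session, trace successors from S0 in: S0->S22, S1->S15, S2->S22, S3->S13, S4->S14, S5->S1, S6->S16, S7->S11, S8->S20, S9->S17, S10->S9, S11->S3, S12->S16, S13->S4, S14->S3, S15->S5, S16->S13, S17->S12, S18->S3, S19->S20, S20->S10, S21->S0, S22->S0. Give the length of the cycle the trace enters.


Trace from S0 until a state repeats:
  S0 -> S22 -> S0
S0 first seen at step 0, revisited at step 2.
Cycle length = 2 - 0 = 2

2


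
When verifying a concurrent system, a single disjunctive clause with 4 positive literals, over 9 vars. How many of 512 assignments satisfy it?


Step 1: Total=2^9=512
Step 2: Unsat when all 4 false: 2^5=32
Step 3: Sat=512-32=480

480


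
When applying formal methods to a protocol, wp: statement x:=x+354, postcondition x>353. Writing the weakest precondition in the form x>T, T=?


Formula: wp(x:=E, P) = P[E/x] (substitute E for x in postcondition)
Step 1: Postcondition: x>353
Step 2: Substitute x+354 for x: x+354>353
Step 3: Solve for x: x > 353-354 = -1

-1


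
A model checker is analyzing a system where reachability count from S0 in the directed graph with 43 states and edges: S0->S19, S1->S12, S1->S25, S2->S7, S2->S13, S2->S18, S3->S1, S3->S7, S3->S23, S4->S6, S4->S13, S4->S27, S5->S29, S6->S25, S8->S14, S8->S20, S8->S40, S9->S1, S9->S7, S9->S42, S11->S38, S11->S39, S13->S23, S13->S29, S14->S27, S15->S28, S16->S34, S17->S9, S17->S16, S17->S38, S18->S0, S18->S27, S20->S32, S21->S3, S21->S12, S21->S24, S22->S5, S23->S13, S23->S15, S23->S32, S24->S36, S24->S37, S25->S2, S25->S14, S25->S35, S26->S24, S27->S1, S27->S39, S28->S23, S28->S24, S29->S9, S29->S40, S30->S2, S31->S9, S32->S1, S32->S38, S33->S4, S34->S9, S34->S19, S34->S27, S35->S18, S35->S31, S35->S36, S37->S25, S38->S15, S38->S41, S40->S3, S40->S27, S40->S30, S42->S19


BFS from S0:
  layer 0: {S0}
  layer 1: {S19}
Reachable set: {S0, S19}
Count = 2

2


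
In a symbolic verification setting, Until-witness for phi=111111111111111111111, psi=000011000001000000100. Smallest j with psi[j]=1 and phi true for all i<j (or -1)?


(phi U psi) at 0: need smallest j with psi[j]=1 and phi[i]=1 for all i in [0,j).
Scan from step 0:
  step 0: phi=1, psi=0 -> continue
  step 1: phi=1, psi=0 -> continue
  step 2: phi=1, psi=0 -> continue
  step 3: phi=1, psi=0 -> continue
  step 4: psi=1 and phi held for [0,4) -> witness found
Witness step = 4

4


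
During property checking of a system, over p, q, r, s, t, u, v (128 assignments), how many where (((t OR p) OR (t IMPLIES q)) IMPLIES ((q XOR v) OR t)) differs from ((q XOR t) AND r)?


F1 = (((t OR p) OR (t IMPLIES q)) IMPLIES ((q XOR v) OR t))
F2 = ((q XOR t) AND r)
Evaluate both on each of 128 rows (bits = p,q,r,s,t,u,v):
  row 0 [0000000]: F1=0 F2=0 -> 0
  row 1 [0000001]: F1=1 F2=0 (differ) -> 1
  row 2 [0000010]: F1=0 F2=0 -> 0
  row 3 [0000011]: F1=1 F2=0 (differ) -> 1
  row 4 [0000100]: F1=1 F2=0 (differ) -> 1
  (every remaining row is evaluated the same way; all 128 results are listed next)
Full result column, 8 rows per line (p,q,r,s fixed per line; t,u,v runs 000..111 left to right):
  rows 0-7 [p,q,r,s=0000]: 01011111  (ones: 6)
  rows 8-15 [p,q,r,s=0001]: 01011111  (ones: 6)
  rows 16-23 [p,q,r,s=0010]: 01010000  (ones: 2)
  rows 24-31 [p,q,r,s=0011]: 01010000  (ones: 2)
  rows 32-39 [p,q,r,s=0100]: 10101111  (ones: 6)
  rows 40-47 [p,q,r,s=0101]: 10101111  (ones: 6)
  rows 48-55 [p,q,r,s=0110]: 01011111  (ones: 6)
  rows 56-63 [p,q,r,s=0111]: 01011111  (ones: 6)
  rows 64-71 [p,q,r,s=1000]: 01011111  (ones: 6)
  rows 72-79 [p,q,r,s=1001]: 01011111  (ones: 6)
  rows 80-87 [p,q,r,s=1010]: 01010000  (ones: 2)
  rows 88-95 [p,q,r,s=1011]: 01010000  (ones: 2)
  rows 96-103 [p,q,r,s=1100]: 10101111  (ones: 6)
  rows 104-111 [p,q,r,s=1101]: 10101111  (ones: 6)
  rows 112-119 [p,q,r,s=1110]: 01011111  (ones: 6)
  rows 120-127 [p,q,r,s=1111]: 01011111  (ones: 6)
Disagreements = 6+6+2+2+6+6+6+6+6+6+2+2+6+6+6+6 = 80

80


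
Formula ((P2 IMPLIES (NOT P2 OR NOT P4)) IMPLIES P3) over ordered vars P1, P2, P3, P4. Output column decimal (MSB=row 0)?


Formula: ((P2 IMPLIES (NOT P2 OR NOT P4)) IMPLIES P3) over P1, P2, P3, P4 (16 rows)
Evaluate each row (bits = P1,P2,P3,P4, MSB first):
  row 0 [0000]: ((0 IMPLIES (NOT 0 OR NOT 0)) IMPLIES 0) -> 0
  row 1 [0001]: ((0 IMPLIES (NOT 0 OR NOT 1)) IMPLIES 0) -> 0
  row 2 [0010]: ((0 IMPLIES (NOT 0 OR NOT 0)) IMPLIES 1) -> 1
  row 3 [0011]: ((0 IMPLIES (NOT 0 OR NOT 1)) IMPLIES 1) -> 1
  row 4 [0100]: ((1 IMPLIES (NOT 1 OR NOT 0)) IMPLIES 0) -> 0
  row 5 [0101]: ((1 IMPLIES (NOT 1 OR NOT 1)) IMPLIES 0) -> 1
  row 6 [0110]: ((1 IMPLIES (NOT 1 OR NOT 0)) IMPLIES 1) -> 1
  row 7 [0111]: ((1 IMPLIES (NOT 1 OR NOT 1)) IMPLIES 1) -> 1
  row 8 [1000]: ((0 IMPLIES (NOT 0 OR NOT 0)) IMPLIES 0) -> 0
  row 9 [1001]: ((0 IMPLIES (NOT 0 OR NOT 1)) IMPLIES 0) -> 0
  row 10 [1010]: ((0 IMPLIES (NOT 0 OR NOT 0)) IMPLIES 1) -> 1
  row 11 [1011]: ((0 IMPLIES (NOT 0 OR NOT 1)) IMPLIES 1) -> 1
  row 12 [1100]: ((1 IMPLIES (NOT 1 OR NOT 0)) IMPLIES 0) -> 0
  row 13 [1101]: ((1 IMPLIES (NOT 1 OR NOT 1)) IMPLIES 0) -> 1
  row 14 [1110]: ((1 IMPLIES (NOT 1 OR NOT 0)) IMPLIES 1) -> 1
  row 15 [1111]: ((1 IMPLIES (NOT 1 OR NOT 1)) IMPLIES 1) -> 1
Full result column, 4 rows per line (P1,P2 fixed per line; P3,P4 runs 00..11 left to right):
  rows 0-3 [P1,P2=00]: 0011  = hex 3
  rows 4-7 [P1,P2=01]: 0111  = hex 7
  rows 8-11 [P1,P2=10]: 0011  = hex 3
  rows 12-15 [P1,P2=11]: 0111  = hex 7
Output column (row 0 .. row 15) = 0011011100110111
Output column grouped in 4s = 0011 0111 0011 0111 = 0x3737
Convert to decimal digit by digit (value = value*16 + digit):
  3 -> 3
  3*16 + 7 = 55
  55*16 + 3 = 883
  883*16 + 7 = 14135
Decimal = 14135

14135


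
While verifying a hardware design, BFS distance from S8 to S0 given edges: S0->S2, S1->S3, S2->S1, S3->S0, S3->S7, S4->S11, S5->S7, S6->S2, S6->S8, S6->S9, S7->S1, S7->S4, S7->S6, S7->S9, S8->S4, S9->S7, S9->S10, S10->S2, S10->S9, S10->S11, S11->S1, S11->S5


BFS layer-by-layer from S8:
  dist 0: {S8}
  dist 1: {S4}
  dist 2: {S11}
  dist 3: {S1, S5}
  dist 4: {S3, S7}
  dist 5: {S0, S6, S9}
  -> S0 reached at distance 5
Shortest path length = 5

5


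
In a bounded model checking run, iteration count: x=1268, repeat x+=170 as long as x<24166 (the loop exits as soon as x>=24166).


Step 1: x goes from 1268 toward 24166 by 170; the body runs while x<24166, so iterations = ceil((bound-start)/step)
Step 2: Distance=22898
Step 3: ceil(22898/170)=135

135


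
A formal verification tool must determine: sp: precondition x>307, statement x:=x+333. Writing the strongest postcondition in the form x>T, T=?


Formula: sp(P, x:=E) = exists old_x. (x = E[old_x/x]) AND P[old_x/x] (old_x is the value of x before the assignment; eliminate old_x by solving x = E[old_x/x] for old_x)
Step 1: Precondition P: x>307, i.e. old_x > 307
Step 2: Assignment gives x = old_x + 333, so old_x = x - 333
Step 3: Substitute into P: x - 333 > 307
Step 4: Simplify: x > 307+333 = 640

640


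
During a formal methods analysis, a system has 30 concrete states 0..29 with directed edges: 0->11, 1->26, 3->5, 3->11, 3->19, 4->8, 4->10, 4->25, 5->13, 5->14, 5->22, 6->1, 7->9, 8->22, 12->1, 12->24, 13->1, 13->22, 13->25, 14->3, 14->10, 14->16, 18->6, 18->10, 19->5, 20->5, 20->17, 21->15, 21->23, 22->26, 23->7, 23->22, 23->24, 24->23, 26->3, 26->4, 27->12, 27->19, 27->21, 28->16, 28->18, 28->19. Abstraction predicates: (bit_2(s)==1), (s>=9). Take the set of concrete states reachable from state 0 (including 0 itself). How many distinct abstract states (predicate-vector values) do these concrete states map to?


BFS from 0:
Concrete reachable: {0, 11}
Abstract via predicates (bit_2(s)==1), (s>=9):
  (0,0) <- {0}
  (0,1) <- {11}
Distinct abstract states = 2

2


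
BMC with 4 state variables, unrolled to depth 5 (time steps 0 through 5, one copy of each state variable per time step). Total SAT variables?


BMC unrolls to depth k, creating one copy of each state var for steps 0..k.
Step count = 5 + 1 = 6 (steps 0 through 5)
Vars per step = 4
Total = 4 * 6 = 24

24


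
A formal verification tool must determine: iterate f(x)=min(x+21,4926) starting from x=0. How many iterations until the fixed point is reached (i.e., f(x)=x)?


Step 1: x=0, cap=4926, increment=21
Step 2: x grows by 21 each step until capped at 4926; fixed point is x=4926
Step 3: iterations = ceil(4926/21) = 235

235


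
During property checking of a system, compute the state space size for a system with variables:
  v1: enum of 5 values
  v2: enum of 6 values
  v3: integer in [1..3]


State space = product of domain sizes of all variables.
Domain sizes:
  v1 (enum of 5 values): 5
  v2 (enum of 6 values): 6
  v3 (integer in [1..3]): 3
Product = 5 * 6 * 3 = 90

90


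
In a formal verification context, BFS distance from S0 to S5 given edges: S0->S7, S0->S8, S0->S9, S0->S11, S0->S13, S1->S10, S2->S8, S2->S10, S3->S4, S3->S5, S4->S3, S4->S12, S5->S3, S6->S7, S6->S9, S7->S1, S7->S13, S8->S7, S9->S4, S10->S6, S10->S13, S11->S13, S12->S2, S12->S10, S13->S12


BFS layer-by-layer from S0:
  dist 0: {S0}
  dist 1: {S7, S8, S9, S11, S13}
  dist 2: {S1, S4, S12}
  dist 3: {S2, S3, S10}
  dist 4: {S5, S6}
  -> S5 reached at distance 4
Shortest path length = 4

4


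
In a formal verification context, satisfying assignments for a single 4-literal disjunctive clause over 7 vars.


Step 1: Total=2^7=128
Step 2: Unsat when all 4 false: 2^3=8
Step 3: Sat=128-8=120

120


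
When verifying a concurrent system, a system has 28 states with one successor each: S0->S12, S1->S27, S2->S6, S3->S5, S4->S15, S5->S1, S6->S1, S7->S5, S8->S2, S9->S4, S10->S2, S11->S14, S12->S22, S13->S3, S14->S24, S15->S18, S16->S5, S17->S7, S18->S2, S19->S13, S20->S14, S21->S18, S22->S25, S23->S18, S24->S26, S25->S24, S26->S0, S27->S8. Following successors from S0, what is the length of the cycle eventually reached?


Trace from S0 until a state repeats:
  S0 -> S12 -> S22 -> S25 -> S24 -> S26 -> S0
S0 first seen at step 0, revisited at step 6.
Cycle length = 6 - 0 = 6

6


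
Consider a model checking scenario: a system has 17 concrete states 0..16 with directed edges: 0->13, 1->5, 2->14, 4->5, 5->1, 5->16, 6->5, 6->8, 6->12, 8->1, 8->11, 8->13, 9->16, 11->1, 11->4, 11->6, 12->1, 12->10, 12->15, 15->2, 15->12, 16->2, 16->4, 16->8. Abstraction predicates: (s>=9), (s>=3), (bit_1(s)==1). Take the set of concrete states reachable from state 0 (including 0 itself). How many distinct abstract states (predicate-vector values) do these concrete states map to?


BFS from 0:
Concrete reachable: {0, 13}
Abstract via predicates (s>=9), (s>=3), (bit_1(s)==1):
  (0,0,0) <- {0}
  (1,1,0) <- {13}
Distinct abstract states = 2

2


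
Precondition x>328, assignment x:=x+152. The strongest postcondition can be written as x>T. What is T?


Formula: sp(P, x:=E) = exists old_x. (x = E[old_x/x]) AND P[old_x/x] (old_x is the value of x before the assignment; eliminate old_x by solving x = E[old_x/x] for old_x)
Step 1: Precondition P: x>328, i.e. old_x > 328
Step 2: Assignment gives x = old_x + 152, so old_x = x - 152
Step 3: Substitute into P: x - 152 > 328
Step 4: Simplify: x > 328+152 = 480

480


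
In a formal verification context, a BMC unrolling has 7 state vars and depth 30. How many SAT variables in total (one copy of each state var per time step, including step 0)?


BMC unrolls to depth k, creating one copy of each state var for steps 0..k.
Step count = 30 + 1 = 31 (steps 0 through 30)
Vars per step = 7
Total = 7 * 31 = 217

217


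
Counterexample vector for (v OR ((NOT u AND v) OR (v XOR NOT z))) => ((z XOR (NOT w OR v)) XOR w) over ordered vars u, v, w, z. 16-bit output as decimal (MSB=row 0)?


F1 = (v OR ((NOT u AND v) OR (v XOR NOT z)))
F2 = ((z XOR (NOT w OR v)) XOR w)
Counterexample to F1=>F2 is where F1=1 and F2=0.
Evaluate each row (bits = u,v,w,z, MSB first):
  row 0 [0000]: F1=1 F2=1 -> F1&~F2 -> 0
  row 1 [0001]: F1=0 F2=0 -> F1&~F2 -> 0
  row 2 [0010]: F1=1 F2=1 -> F1&~F2 -> 0
  row 3 [0011]: F1=0 F2=0 -> F1&~F2 -> 0
  row 4 [0100]: F1=1 F2=1 -> F1&~F2 -> 0
  row 5 [0101]: F1=1 F2=0 -> F1&~F2 -> 1
  row 6 [0110]: F1=1 F2=0 -> F1&~F2 -> 1
  row 7 [0111]: F1=1 F2=1 -> F1&~F2 -> 0
  row 8 [1000]: F1=1 F2=1 -> F1&~F2 -> 0
  row 9 [1001]: F1=0 F2=0 -> F1&~F2 -> 0
  row 10 [1010]: F1=1 F2=1 -> F1&~F2 -> 0
  row 11 [1011]: F1=0 F2=0 -> F1&~F2 -> 0
  row 12 [1100]: F1=1 F2=1 -> F1&~F2 -> 0
  row 13 [1101]: F1=1 F2=0 -> F1&~F2 -> 1
  row 14 [1110]: F1=1 F2=0 -> F1&~F2 -> 1
  row 15 [1111]: F1=1 F2=1 -> F1&~F2 -> 0
Full result column, 4 rows per line (u,v fixed per line; w,z runs 00..11 left to right):
  rows 0-3 [u,v=00]: 0000  = hex 0
  rows 4-7 [u,v=01]: 0110  = hex 6
  rows 8-11 [u,v=10]: 0000  = hex 0
  rows 12-15 [u,v=11]: 0110  = hex 6
Counterexample vector (row 0 .. row 15) = 0000011000000110
Output column grouped in 4s = 0000 0110 0000 0110 = 0x0606
Convert to decimal digit by digit (value = value*16 + digit):
  0 -> 0
  0*16 + 6 = 6
  6*16 + 0 = 96
  96*16 + 6 = 1542
Decimal = 1542

1542


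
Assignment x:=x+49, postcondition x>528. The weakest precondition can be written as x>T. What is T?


Formula: wp(x:=E, P) = P[E/x] (substitute E for x in postcondition)
Step 1: Postcondition: x>528
Step 2: Substitute x+49 for x: x+49>528
Step 3: Solve for x: x > 528-49 = 479

479


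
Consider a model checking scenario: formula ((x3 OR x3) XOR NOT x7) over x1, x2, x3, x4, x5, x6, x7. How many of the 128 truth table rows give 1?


Formula: ((x3 OR x3) XOR NOT x7) over 7 vars (128 rows)
Evaluate each row (x1, x2, x3, x4, x5, x6, x7 as bits, MSB first):
  row 0 [0000000]: ((0 OR 0) XOR NOT 0) -> 1
  row 1 [0000001]: ((0 OR 0) XOR NOT 1) -> 0
  row 2 [0000010]: ((0 OR 0) XOR NOT 0) -> 1
  row 3 [0000011]: ((0 OR 0) XOR NOT 1) -> 0
  row 4 [0000100]: ((0 OR 0) XOR NOT 0) -> 1
  (every remaining row is evaluated the same way; all 128 results are listed next)
Full result column, 8 rows per line (x1,x2,x3,x4 fixed per line; x5,x6,x7 runs 000..111 left to right):
  rows 0-7 [x1,x2,x3,x4=0000]: 10101010  (ones: 4)
  rows 8-15 [x1,x2,x3,x4=0001]: 10101010  (ones: 4)
  rows 16-23 [x1,x2,x3,x4=0010]: 01010101  (ones: 4)
  rows 24-31 [x1,x2,x3,x4=0011]: 01010101  (ones: 4)
  rows 32-39 [x1,x2,x3,x4=0100]: 10101010  (ones: 4)
  rows 40-47 [x1,x2,x3,x4=0101]: 10101010  (ones: 4)
  rows 48-55 [x1,x2,x3,x4=0110]: 01010101  (ones: 4)
  rows 56-63 [x1,x2,x3,x4=0111]: 01010101  (ones: 4)
  rows 64-71 [x1,x2,x3,x4=1000]: 10101010  (ones: 4)
  rows 72-79 [x1,x2,x3,x4=1001]: 10101010  (ones: 4)
  rows 80-87 [x1,x2,x3,x4=1010]: 01010101  (ones: 4)
  rows 88-95 [x1,x2,x3,x4=1011]: 01010101  (ones: 4)
  rows 96-103 [x1,x2,x3,x4=1100]: 10101010  (ones: 4)
  rows 104-111 [x1,x2,x3,x4=1101]: 10101010  (ones: 4)
  rows 112-119 [x1,x2,x3,x4=1110]: 01010101  (ones: 4)
  rows 120-127 [x1,x2,x3,x4=1111]: 01010101  (ones: 4)
Count of 1-rows = 4+4+4+4+4+4+4+4+4+4+4+4+4+4+4+4 = 64

64


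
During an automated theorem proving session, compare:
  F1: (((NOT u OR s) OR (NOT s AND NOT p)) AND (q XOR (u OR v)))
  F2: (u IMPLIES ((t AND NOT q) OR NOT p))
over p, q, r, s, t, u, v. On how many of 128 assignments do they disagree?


F1 = (((NOT u OR s) OR (NOT s AND NOT p)) AND (q XOR (u OR v)))
F2 = (u IMPLIES ((t AND NOT q) OR NOT p))
Evaluate both on each of 128 rows (bits = p,q,r,s,t,u,v):
  row 0 [0000000]: F1=0 F2=1 (differ) -> 1
  row 1 [0000001]: F1=1 F2=1 -> 0
  row 2 [0000010]: F1=1 F2=1 -> 0
  row 3 [0000011]: F1=1 F2=1 -> 0
  row 4 [0000100]: F1=0 F2=1 (differ) -> 1
  (every remaining row is evaluated the same way; all 128 results are listed next)
Full result column, 8 rows per line (p,q,r,s fixed per line; t,u,v runs 000..111 left to right):
  rows 0-7 [p,q,r,s=0000]: 10001000  (ones: 2)
  rows 8-15 [p,q,r,s=0001]: 10001000  (ones: 2)
  rows 16-23 [p,q,r,s=0010]: 10001000  (ones: 2)
  rows 24-31 [p,q,r,s=0011]: 10001000  (ones: 2)
  rows 32-39 [p,q,r,s=0100]: 01110111  (ones: 6)
  rows 40-47 [p,q,r,s=0101]: 01110111  (ones: 6)
  rows 48-55 [p,q,r,s=0110]: 01110111  (ones: 6)
  rows 56-63 [p,q,r,s=0111]: 01110111  (ones: 6)
  rows 64-71 [p,q,r,s=1000]: 10001011  (ones: 4)
  rows 72-79 [p,q,r,s=1001]: 10111000  (ones: 4)
  rows 80-87 [p,q,r,s=1010]: 10001011  (ones: 4)
  rows 88-95 [p,q,r,s=1011]: 10111000  (ones: 4)
  rows 96-103 [p,q,r,s=1100]: 01000100  (ones: 2)
  rows 104-111 [p,q,r,s=1101]: 01000100  (ones: 2)
  rows 112-119 [p,q,r,s=1110]: 01000100  (ones: 2)
  rows 120-127 [p,q,r,s=1111]: 01000100  (ones: 2)
Disagreements = 2+2+2+2+6+6+6+6+4+4+4+4+2+2+2+2 = 56

56


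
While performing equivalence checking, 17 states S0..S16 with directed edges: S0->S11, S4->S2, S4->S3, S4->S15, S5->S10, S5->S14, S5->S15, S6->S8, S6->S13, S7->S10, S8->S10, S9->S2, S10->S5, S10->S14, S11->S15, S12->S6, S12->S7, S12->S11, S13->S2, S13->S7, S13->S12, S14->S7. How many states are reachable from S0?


BFS from S0:
  layer 0: {S0}
  layer 1: {S11}
  layer 2: {S15}
Reachable set: {S0, S11, S15}
Count = 3

3


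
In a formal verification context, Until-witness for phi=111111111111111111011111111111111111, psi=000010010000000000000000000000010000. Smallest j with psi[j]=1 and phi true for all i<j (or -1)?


(phi U psi) at 0: need smallest j with psi[j]=1 and phi[i]=1 for all i in [0,j).
Scan from step 0:
  step 0: phi=1, psi=0 -> continue
  step 1: phi=1, psi=0 -> continue
  step 2: phi=1, psi=0 -> continue
  step 3: phi=1, psi=0 -> continue
  step 4: psi=1 and phi held for [0,4) -> witness found
Witness step = 4

4


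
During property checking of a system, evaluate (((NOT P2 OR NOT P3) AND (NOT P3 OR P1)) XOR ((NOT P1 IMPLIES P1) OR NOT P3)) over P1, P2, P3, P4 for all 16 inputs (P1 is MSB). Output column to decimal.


Formula: (((NOT P2 OR NOT P3) AND (NOT P3 OR P1)) XOR ((NOT P1 IMPLIES P1) OR NOT P3)) over P1, P2, P3, P4 (16 rows)
Evaluate each row (bits = P1,P2,P3,P4, MSB first):
  row 0 [0000]: (((NOT 0 OR NOT 0) AND (NOT 0 OR 0)) XOR ((NOT 0 IMPLIES 0) OR NOT 0)) -> 0
  row 1 [0001]: (((NOT 0 OR NOT 0) AND (NOT 0 OR 0)) XOR ((NOT 0 IMPLIES 0) OR NOT 0)) -> 0
  row 2 [0010]: (((NOT 0 OR NOT 1) AND (NOT 1 OR 0)) XOR ((NOT 0 IMPLIES 0) OR NOT 1)) -> 0
  row 3 [0011]: (((NOT 0 OR NOT 1) AND (NOT 1 OR 0)) XOR ((NOT 0 IMPLIES 0) OR NOT 1)) -> 0
  row 4 [0100]: (((NOT 1 OR NOT 0) AND (NOT 0 OR 0)) XOR ((NOT 0 IMPLIES 0) OR NOT 0)) -> 0
  row 5 [0101]: (((NOT 1 OR NOT 0) AND (NOT 0 OR 0)) XOR ((NOT 0 IMPLIES 0) OR NOT 0)) -> 0
  row 6 [0110]: (((NOT 1 OR NOT 1) AND (NOT 1 OR 0)) XOR ((NOT 0 IMPLIES 0) OR NOT 1)) -> 0
  row 7 [0111]: (((NOT 1 OR NOT 1) AND (NOT 1 OR 0)) XOR ((NOT 0 IMPLIES 0) OR NOT 1)) -> 0
  row 8 [1000]: (((NOT 0 OR NOT 0) AND (NOT 0 OR 1)) XOR ((NOT 1 IMPLIES 1) OR NOT 0)) -> 0
  row 9 [1001]: (((NOT 0 OR NOT 0) AND (NOT 0 OR 1)) XOR ((NOT 1 IMPLIES 1) OR NOT 0)) -> 0
  row 10 [1010]: (((NOT 0 OR NOT 1) AND (NOT 1 OR 1)) XOR ((NOT 1 IMPLIES 1) OR NOT 1)) -> 0
  row 11 [1011]: (((NOT 0 OR NOT 1) AND (NOT 1 OR 1)) XOR ((NOT 1 IMPLIES 1) OR NOT 1)) -> 0
  row 12 [1100]: (((NOT 1 OR NOT 0) AND (NOT 0 OR 1)) XOR ((NOT 1 IMPLIES 1) OR NOT 0)) -> 0
  row 13 [1101]: (((NOT 1 OR NOT 0) AND (NOT 0 OR 1)) XOR ((NOT 1 IMPLIES 1) OR NOT 0)) -> 0
  row 14 [1110]: (((NOT 1 OR NOT 1) AND (NOT 1 OR 1)) XOR ((NOT 1 IMPLIES 1) OR NOT 1)) -> 1
  row 15 [1111]: (((NOT 1 OR NOT 1) AND (NOT 1 OR 1)) XOR ((NOT 1 IMPLIES 1) OR NOT 1)) -> 1
Full result column, 4 rows per line (P1,P2 fixed per line; P3,P4 runs 00..11 left to right):
  rows 0-3 [P1,P2=00]: 0000  = hex 0
  rows 4-7 [P1,P2=01]: 0000  = hex 0
  rows 8-11 [P1,P2=10]: 0000  = hex 0
  rows 12-15 [P1,P2=11]: 0011  = hex 3
Output column (row 0 .. row 15) = 0000000000000011
Output column grouped in 4s = 0000 0000 0000 0011 = 0x0003
Convert to decimal digit by digit (value = value*16 + digit):
  0 -> 0
  0*16 + 0 = 0
  0*16 + 0 = 0
  0*16 + 3 = 3
Decimal = 3

3


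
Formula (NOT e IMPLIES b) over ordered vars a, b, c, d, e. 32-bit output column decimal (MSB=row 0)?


Formula: (NOT e IMPLIES b) over a, b, c, d, e (32 rows)
Evaluate each row (bits = a,b,c,d,e, MSB first):
  row 0 [00000]: (NOT 0 IMPLIES 0) -> 0
  row 1 [00001]: (NOT 1 IMPLIES 0) -> 1
  row 2 [00010]: (NOT 0 IMPLIES 0) -> 0
  row 3 [00011]: (NOT 1 IMPLIES 0) -> 1
  row 4 [00100]: (NOT 0 IMPLIES 0) -> 0
  row 5 [00101]: (NOT 1 IMPLIES 0) -> 1
  row 6 [00110]: (NOT 0 IMPLIES 0) -> 0
  row 7 [00111]: (NOT 1 IMPLIES 0) -> 1
  row 8 [01000]: (NOT 0 IMPLIES 1) -> 1
  row 9 [01001]: (NOT 1 IMPLIES 1) -> 1
  row 10 [01010]: (NOT 0 IMPLIES 1) -> 1
  row 11 [01011]: (NOT 1 IMPLIES 1) -> 1
  row 12 [01100]: (NOT 0 IMPLIES 1) -> 1
  row 13 [01101]: (NOT 1 IMPLIES 1) -> 1
  row 14 [01110]: (NOT 0 IMPLIES 1) -> 1
  row 15 [01111]: (NOT 1 IMPLIES 1) -> 1
  row 16 [10000]: (NOT 0 IMPLIES 0) -> 0
  row 17 [10001]: (NOT 1 IMPLIES 0) -> 1
  row 18 [10010]: (NOT 0 IMPLIES 0) -> 0
  row 19 [10011]: (NOT 1 IMPLIES 0) -> 1
  row 20 [10100]: (NOT 0 IMPLIES 0) -> 0
  row 21 [10101]: (NOT 1 IMPLIES 0) -> 1
  row 22 [10110]: (NOT 0 IMPLIES 0) -> 0
  row 23 [10111]: (NOT 1 IMPLIES 0) -> 1
  row 24 [11000]: (NOT 0 IMPLIES 1) -> 1
  row 25 [11001]: (NOT 1 IMPLIES 1) -> 1
  row 26 [11010]: (NOT 0 IMPLIES 1) -> 1
  row 27 [11011]: (NOT 1 IMPLIES 1) -> 1
  row 28 [11100]: (NOT 0 IMPLIES 1) -> 1
  row 29 [11101]: (NOT 1 IMPLIES 1) -> 1
  row 30 [11110]: (NOT 0 IMPLIES 1) -> 1
  row 31 [11111]: (NOT 1 IMPLIES 1) -> 1
Full result column, 4 rows per line (a,b,c fixed per line; d,e runs 00..11 left to right):
  rows 0-3 [a,b,c=000]: 0101  = hex 5
  rows 4-7 [a,b,c=001]: 0101  = hex 5
  rows 8-11 [a,b,c=010]: 1111  = hex F
  rows 12-15 [a,b,c=011]: 1111  = hex F
  rows 16-19 [a,b,c=100]: 0101  = hex 5
  rows 20-23 [a,b,c=101]: 0101  = hex 5
  rows 24-27 [a,b,c=110]: 1111  = hex F
  rows 28-31 [a,b,c=111]: 1111  = hex F
Output column (row 0 .. row 31) = 01010101111111110101010111111111
Output column grouped in 4s = 0101 0101 1111 1111 0101 0101 1111 1111 = 0x55FF55FF
Convert to decimal digit by digit (value = value*16 + digit):
  5 -> 5
  5*16 + 5 = 85
  85*16 + 15 (F) = 1375
  1375*16 + 15 (F) = 22015
  22015*16 + 5 = 352245
  352245*16 + 5 = 5635925
  5635925*16 + 15 (F) = 90174815
  90174815*16 + 15 (F) = 1442797055
Decimal = 1442797055

1442797055


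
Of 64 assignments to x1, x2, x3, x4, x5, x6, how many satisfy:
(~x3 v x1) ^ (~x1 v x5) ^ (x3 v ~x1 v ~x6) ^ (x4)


CNF with 4 clauses over 6 vars (64 assignments).
An assignment satisfies CNF iff every clause has >=1 true literal.
Check each row (bits = x1,x2,x3,x4,x5,x6; clause T/F shown):
  row 0 [000000]: clauses=TTTF -> 0
  row 1 [000001]: clauses=TTTF -> 0
  row 2 [000010]: clauses=TTTF -> 0
  row 3 [000011]: clauses=TTTF -> 0
  row 4 [000100]: clauses=TTTT -> 1
  (every remaining row is evaluated the same way; all 64 results are listed next)
Full result column, 8 rows per line (x1,x2,x3 fixed per line; x4,x5,x6 runs 000..111 left to right):
  rows 0-7 [x1,x2,x3=000]: 00001111  (ones: 4)
  rows 8-15 [x1,x2,x3=001]: 00000000  (ones: 0)
  rows 16-23 [x1,x2,x3=010]: 00001111  (ones: 4)
  rows 24-31 [x1,x2,x3=011]: 00000000  (ones: 0)
  rows 32-39 [x1,x2,x3=100]: 00000010  (ones: 1)
  rows 40-47 [x1,x2,x3=101]: 00000011  (ones: 2)
  rows 48-55 [x1,x2,x3=110]: 00000010  (ones: 1)
  rows 56-63 [x1,x2,x3=111]: 00000011  (ones: 2)
Satisfying assignments = 4+0+4+0+1+2+1+2 = 14

14


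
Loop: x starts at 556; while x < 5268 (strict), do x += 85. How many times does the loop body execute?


Step 1: x goes from 556 toward 5268 by 85; the body runs while x<5268, so iterations = ceil((bound-start)/step)
Step 2: Distance=4712
Step 3: ceil(4712/85)=56

56


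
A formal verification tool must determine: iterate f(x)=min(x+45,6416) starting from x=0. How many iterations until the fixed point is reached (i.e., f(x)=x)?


Step 1: x=0, cap=6416, increment=45
Step 2: x grows by 45 each step until capped at 6416; fixed point is x=6416
Step 3: iterations = ceil(6416/45) = 143

143


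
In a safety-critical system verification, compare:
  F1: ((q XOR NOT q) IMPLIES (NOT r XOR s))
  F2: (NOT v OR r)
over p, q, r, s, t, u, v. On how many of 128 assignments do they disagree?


F1 = ((q XOR NOT q) IMPLIES (NOT r XOR s))
F2 = (NOT v OR r)
Evaluate both on each of 128 rows (bits = p,q,r,s,t,u,v):
  row 0 [0000000]: F1=1 F2=1 -> 0
  row 1 [0000001]: F1=1 F2=0 (differ) -> 1
  row 2 [0000010]: F1=1 F2=1 -> 0
  row 3 [0000011]: F1=1 F2=0 (differ) -> 1
  row 4 [0000100]: F1=1 F2=1 -> 0
  (every remaining row is evaluated the same way; all 128 results are listed next)
Full result column, 8 rows per line (p,q,r,s fixed per line; t,u,v runs 000..111 left to right):
  rows 0-7 [p,q,r,s=0000]: 01010101  (ones: 4)
  rows 8-15 [p,q,r,s=0001]: 10101010  (ones: 4)
  rows 16-23 [p,q,r,s=0010]: 11111111  (ones: 8)
  rows 24-31 [p,q,r,s=0011]: 00000000  (ones: 0)
  rows 32-39 [p,q,r,s=0100]: 01010101  (ones: 4)
  rows 40-47 [p,q,r,s=0101]: 10101010  (ones: 4)
  rows 48-55 [p,q,r,s=0110]: 11111111  (ones: 8)
  rows 56-63 [p,q,r,s=0111]: 00000000  (ones: 0)
  rows 64-71 [p,q,r,s=1000]: 01010101  (ones: 4)
  rows 72-79 [p,q,r,s=1001]: 10101010  (ones: 4)
  rows 80-87 [p,q,r,s=1010]: 11111111  (ones: 8)
  rows 88-95 [p,q,r,s=1011]: 00000000  (ones: 0)
  rows 96-103 [p,q,r,s=1100]: 01010101  (ones: 4)
  rows 104-111 [p,q,r,s=1101]: 10101010  (ones: 4)
  rows 112-119 [p,q,r,s=1110]: 11111111  (ones: 8)
  rows 120-127 [p,q,r,s=1111]: 00000000  (ones: 0)
Disagreements = 4+4+8+0+4+4+8+0+4+4+8+0+4+4+8+0 = 64

64


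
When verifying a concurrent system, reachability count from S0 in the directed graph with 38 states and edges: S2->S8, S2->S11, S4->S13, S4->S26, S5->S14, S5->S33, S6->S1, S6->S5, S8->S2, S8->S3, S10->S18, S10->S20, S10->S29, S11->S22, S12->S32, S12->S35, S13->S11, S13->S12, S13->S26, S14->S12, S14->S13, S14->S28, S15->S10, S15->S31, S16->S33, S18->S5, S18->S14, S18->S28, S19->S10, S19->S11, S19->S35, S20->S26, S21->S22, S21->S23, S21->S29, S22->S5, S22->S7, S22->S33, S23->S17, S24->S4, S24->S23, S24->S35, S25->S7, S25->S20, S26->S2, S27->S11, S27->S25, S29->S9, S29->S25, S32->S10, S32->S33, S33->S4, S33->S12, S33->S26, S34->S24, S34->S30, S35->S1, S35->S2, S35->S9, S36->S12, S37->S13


BFS from S0:
  layer 0: {S0}
Reachable set: {S0}
Count = 1

1


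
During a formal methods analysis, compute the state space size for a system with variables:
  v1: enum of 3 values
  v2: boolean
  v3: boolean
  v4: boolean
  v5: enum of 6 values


State space = product of domain sizes of all variables.
Domain sizes:
  v1 (enum of 3 values): 3
  v2 (boolean): 2
  v3 (boolean): 2
  v4 (boolean): 2
  v5 (enum of 6 values): 6
Product = 3 * 2 * 2 * 2 * 6 = 144

144


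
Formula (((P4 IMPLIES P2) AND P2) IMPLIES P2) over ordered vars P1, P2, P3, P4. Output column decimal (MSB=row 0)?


Formula: (((P4 IMPLIES P2) AND P2) IMPLIES P2) over P1, P2, P3, P4 (16 rows)
Evaluate each row (bits = P1,P2,P3,P4, MSB first):
  row 0 [0000]: (((0 IMPLIES 0) AND 0) IMPLIES 0) -> 1
  row 1 [0001]: (((1 IMPLIES 0) AND 0) IMPLIES 0) -> 1
  row 2 [0010]: (((0 IMPLIES 0) AND 0) IMPLIES 0) -> 1
  row 3 [0011]: (((1 IMPLIES 0) AND 0) IMPLIES 0) -> 1
  row 4 [0100]: (((0 IMPLIES 1) AND 1) IMPLIES 1) -> 1
  row 5 [0101]: (((1 IMPLIES 1) AND 1) IMPLIES 1) -> 1
  row 6 [0110]: (((0 IMPLIES 1) AND 1) IMPLIES 1) -> 1
  row 7 [0111]: (((1 IMPLIES 1) AND 1) IMPLIES 1) -> 1
  row 8 [1000]: (((0 IMPLIES 0) AND 0) IMPLIES 0) -> 1
  row 9 [1001]: (((1 IMPLIES 0) AND 0) IMPLIES 0) -> 1
  row 10 [1010]: (((0 IMPLIES 0) AND 0) IMPLIES 0) -> 1
  row 11 [1011]: (((1 IMPLIES 0) AND 0) IMPLIES 0) -> 1
  row 12 [1100]: (((0 IMPLIES 1) AND 1) IMPLIES 1) -> 1
  row 13 [1101]: (((1 IMPLIES 1) AND 1) IMPLIES 1) -> 1
  row 14 [1110]: (((0 IMPLIES 1) AND 1) IMPLIES 1) -> 1
  row 15 [1111]: (((1 IMPLIES 1) AND 1) IMPLIES 1) -> 1
Full result column, 4 rows per line (P1,P2 fixed per line; P3,P4 runs 00..11 left to right):
  rows 0-3 [P1,P2=00]: 1111  = hex F
  rows 4-7 [P1,P2=01]: 1111  = hex F
  rows 8-11 [P1,P2=10]: 1111  = hex F
  rows 12-15 [P1,P2=11]: 1111  = hex F
Output column (row 0 .. row 15) = 1111111111111111
Output column grouped in 4s = 1111 1111 1111 1111 = 0xFFFF
Convert to decimal digit by digit (value = value*16 + digit):
  F -> 15
  15*16 + 15 (F) = 255
  255*16 + 15 (F) = 4095
  4095*16 + 15 (F) = 65535
Decimal = 65535

65535
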